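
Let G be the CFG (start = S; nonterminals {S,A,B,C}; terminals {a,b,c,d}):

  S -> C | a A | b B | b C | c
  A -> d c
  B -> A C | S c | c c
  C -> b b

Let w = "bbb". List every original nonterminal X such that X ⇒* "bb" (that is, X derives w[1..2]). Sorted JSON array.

Convert to CNF:
  S -> T2 B | T2 C | T2 T2 | T3 A | c
  A -> T0 T1
  B -> A C | S T1 | T1 T1
  C -> T2 T2
  T0 -> d
  T1 -> c
  T2 -> b
  T3 -> a

CYK table (by increasing span) — only the sub-triangle for w[1..2]:
  cell(1,1) b: {T2}  orig:{}
  cell(2,2) b: {T2}  orig:{}
  cell(1,2) bb: {C,S}

Original NTs in T[1,2] deriving "bb": ["C", "S"]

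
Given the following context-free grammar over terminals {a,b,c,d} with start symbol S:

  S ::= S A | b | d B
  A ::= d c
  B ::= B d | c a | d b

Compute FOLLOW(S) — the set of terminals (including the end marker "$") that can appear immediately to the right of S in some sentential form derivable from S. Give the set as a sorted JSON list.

FIRST sets, iterate to fixpoint:
pass 1:
  A via A→d c: +{d}
  B via B→c a: +{c}
  B via B→d b: +{d}
  S via S→b: +{b}
  S via S→d B: +{d}
  S: {b,d}  A: {d}  B: {c,d}
pass 2: (stable)
  S: {b,d}  A: {d}  B: {c,d}

FOLLOW iteration:
FOLLOW(S) := {$}
pass 1:
  B→B d: FOLLOW(B) ⊇ FIRST(d) = {d}; new: +{d}
  S→S A: FOLLOW(S) ⊇ FIRST(A) = {d}; new: +{d}
  S→S A: FOLLOW(A) ⊇ FOLLOW(S) ⊇ {$,d}; new: +{$,d}
  S→d B: FOLLOW(B) ⊇ FOLLOW(S) ⊇ {$,d}; new: +{$}
  FOLLOW(S)={$,d}  FOLLOW(A)={$,d}  FOLLOW(B)={$,d}
pass 2: done
  FOLLOW(S)={$,d}  FOLLOW(A)={$,d}  FOLLOW(B)={$,d}

FOLLOW(S) = ["$", "d"]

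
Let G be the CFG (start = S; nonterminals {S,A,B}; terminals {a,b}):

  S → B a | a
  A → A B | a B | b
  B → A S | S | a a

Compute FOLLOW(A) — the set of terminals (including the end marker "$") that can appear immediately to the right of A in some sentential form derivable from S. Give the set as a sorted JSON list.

FIRST sets, iterate to fixpoint:
[1]
  A via A→a B: +{a}
  A via A→b: +{b}
  B via B→A S: +{a,b}
  S via S→B a: +{a,b}
  FIRST(S)={a,b}  FIRST(A)={a,b}  FIRST(B)={a,b}
[2] (stable)
  FIRST(S)={a,b}  FIRST(A)={a,b}  FIRST(B)={a,b}

FOLLOW sets:
seed FOLLOW(S) with $
pass 1:
  A→A B: FOLLOW(A) ⊇ FIRST(B) = {a,b}; new: +{a,b}
  A→A B: FOLLOW(B) ⊇ FOLLOW(A) ⊇ {a,b}; new: +{a,b}
  B→A S: FOLLOW(S) ⊇ FOLLOW(B) ⊇ {a,b}; new: +{a,b}
  FOLLOW(S)={$,a,b}  FOLLOW(A)={a,b}  FOLLOW(B)={a,b}
pass 2: done
  FOLLOW(S)={$,a,b}  FOLLOW(A)={a,b}  FOLLOW(B)={a,b}

FOLLOW(A) = ["a", "b"]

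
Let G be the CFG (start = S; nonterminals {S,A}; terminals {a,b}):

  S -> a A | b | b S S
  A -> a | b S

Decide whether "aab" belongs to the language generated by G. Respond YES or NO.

CNF form of G:
  S -> T0 X2 | T1 A | b
  A -> T0 S | a
  T0 -> b
  T1 -> a
  X2 -> S S

CYK table (by increasing span):
  cell(0,0) a: {A,T1}  orig:{A}
  cell(1,1) a: {A,T1}  orig:{A}
  cell(2,2) b: {S,T0}  orig:{S}
  cell(0,1) aa: {S}
  cell(1,2) ab: ∅
  cell(0,2) aab: {X2}  orig:{}

S ∉ T[0,2] ⇒ NO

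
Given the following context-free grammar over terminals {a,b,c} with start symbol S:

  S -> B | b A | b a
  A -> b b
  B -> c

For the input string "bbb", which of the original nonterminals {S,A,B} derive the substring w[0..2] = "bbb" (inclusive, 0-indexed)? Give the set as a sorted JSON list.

CNF form of G:
  S -> T0 A | T0 T1 | c
  A -> T0 T0
  B -> c
  T0 -> b
  T1 -> a

Fill CYK table bottom-up (cells [i..j] with 0 ≤ i ≤ j ≤ 2 only):
  [0..0]={T0}  "b"  orig:{}
  [1..1]={T0}  "b"  orig:{}
  [2..2]={T0}  "b"  orig:{}
  [0..1]={A}  "bb"
  [1..2]={A}  "bb"
  [0..2]={S}  "bbb"

Original NTs in T[0,2] deriving "bbb": ["S"]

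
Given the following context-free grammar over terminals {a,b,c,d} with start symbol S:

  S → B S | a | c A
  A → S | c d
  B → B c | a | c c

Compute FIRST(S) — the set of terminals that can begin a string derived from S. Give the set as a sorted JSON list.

FIRST sets, iterate to fixpoint:
pass 1:
  A via A→c d: +{c}
  B via B→a: +{a}
  B via B→c c: +{c}
  S via S→B S: +{a,c}
  FIRST(S)={a,c}  FIRST(A)={c}  FIRST(B)={a,c}
pass 2:
  A via A→S: +{a}
  FIRST(S)={a,c}  FIRST(A)={a,c}  FIRST(B)={a,c}
pass 3: — fixpoint
  FIRST(S)={a,c}  FIRST(A)={a,c}  FIRST(B)={a,c}

FIRST(S) = ["a", "c"]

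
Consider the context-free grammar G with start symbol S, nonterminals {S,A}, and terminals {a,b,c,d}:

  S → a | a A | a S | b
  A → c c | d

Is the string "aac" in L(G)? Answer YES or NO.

Convert to CNF:
  S -> T1 A | T1 S | a | b
  A -> T0 T0 | d
  T0 -> c
  T1 -> a

CYK table (by increasing span):
  T[0,0] 'a' = {S,T1}  orig:{S}
  T[1,1] 'a' = {S,T1}  orig:{S}
  T[2,2] 'c' = {T0}  orig:{}
  T[0,1] 'aa' = {S}
  T[1,2] 'ac' = ∅
  T[0,2] 'aac' = ∅

S ∉ T[0,2] ⇒ NO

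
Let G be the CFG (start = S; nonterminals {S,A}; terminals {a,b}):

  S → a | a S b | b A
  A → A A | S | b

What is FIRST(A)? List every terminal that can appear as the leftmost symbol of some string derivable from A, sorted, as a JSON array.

FIRST sets, iterate to fixpoint:
[1]
  A via A→b: +{b}
  S via S→a: +{a}
  S via S→b A: +{b}
  FIRST[S]={a,b}  FIRST[A]={b}
[2]
  A via A→S: +{a}
  FIRST[S]={a,b}  FIRST[A]={a,b}
[3] done
  FIRST[S]={a,b}  FIRST[A]={a,b}

FIRST(A) = ["a", "b"]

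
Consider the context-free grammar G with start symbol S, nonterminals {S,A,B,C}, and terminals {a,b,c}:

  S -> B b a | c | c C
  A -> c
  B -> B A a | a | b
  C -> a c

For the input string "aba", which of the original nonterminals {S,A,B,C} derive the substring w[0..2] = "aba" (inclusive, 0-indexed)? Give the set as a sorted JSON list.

Convert to CNF:
  S -> B X4 | T1 C | c
  A -> c
  B -> B X3 | a | b
  C -> T0 T1
  T0 -> a
  T1 -> c
  T2 -> b
  X3 -> A T0
  X4 -> T2 T0

CYK table (by increasing span), restricted to cells inside w[0..2]:
  T[0,0] 'a' = {B,T0}  orig:{B}
  T[1,1] 'b' = {B,T2}  orig:{B}
  T[2,2] 'a' = {B,T0}  orig:{B}
  T[0,1] 'ab' = ∅
  T[1,2] 'ba' = {X4}  orig:{}
  T[0,2] 'aba' = {S}

Original NTs in T[0,2] deriving "aba": ["S"]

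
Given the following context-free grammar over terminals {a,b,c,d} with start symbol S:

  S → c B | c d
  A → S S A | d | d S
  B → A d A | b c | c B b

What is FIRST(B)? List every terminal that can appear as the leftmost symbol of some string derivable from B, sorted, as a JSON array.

FIRST sets, iterate to fixpoint:
iter 1:
  A via A→d: +{d}
  B via B→A d A: +{d}
  B via B→b c: +{b}
  B via B→c B b: +{c}
  S via S→c B: +{c}
  FIRST[S]={c}  FIRST[A]={d}  FIRST[B]={b,c,d}
iter 2:
  A via A→S S A: +{c}
  FIRST[S]={c}  FIRST[A]={c,d}  FIRST[B]={b,c,d}
iter 3: (no change)
  FIRST[S]={c}  FIRST[A]={c,d}  FIRST[B]={b,c,d}

FIRST(B) = ["b", "c", "d"]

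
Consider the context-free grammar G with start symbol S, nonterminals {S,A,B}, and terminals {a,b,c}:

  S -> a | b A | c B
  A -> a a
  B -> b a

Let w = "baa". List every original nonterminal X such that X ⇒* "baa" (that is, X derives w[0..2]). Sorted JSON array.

Convert to CNF:
  S -> T1 A | T2 B | a
  A -> T0 T0
  B -> T1 T0
  T0 -> a
  T1 -> b
  T2 -> c

Fill CYK table bottom-up — only the sub-triangle for w[0..2]:
  T[0,0] 'b' = {T1}  orig:{}
  T[1,1] 'a' = {S,T0}  orig:{S}
  T[2,2] 'a' = {S,T0}  orig:{S}
  T[0,1] 'ba' = {B}
  T[1,2] 'aa' = {A}
  T[0,2] 'baa' = {S}

Original NTs in T[0,2] deriving "baa": ["S"]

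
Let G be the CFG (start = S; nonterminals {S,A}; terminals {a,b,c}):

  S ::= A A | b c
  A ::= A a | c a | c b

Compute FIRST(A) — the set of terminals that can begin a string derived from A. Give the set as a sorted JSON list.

FIRST sets, iterate to fixpoint:
round 1:
  A via A→c a: +{c}
  S via S→A A: +{c}
  S via S→b c: +{b}
  FIRST(S)={b,c}  FIRST(A)={c}
round 2: — fixpoint
  FIRST(S)={b,c}  FIRST(A)={c}

FIRST(A) = ["c"]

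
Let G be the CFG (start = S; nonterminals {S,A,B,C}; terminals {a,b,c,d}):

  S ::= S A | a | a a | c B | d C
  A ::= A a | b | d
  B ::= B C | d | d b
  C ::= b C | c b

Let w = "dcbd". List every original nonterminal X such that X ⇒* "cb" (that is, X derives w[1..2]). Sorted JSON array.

CNF form of G:
  S -> S A | T0 T0 | T1 C | T3 B | a
  A -> A T0 | b | d
  B -> B C | T1 T2 | d
  C -> T2 C | T3 T2
  T0 -> a
  T1 -> d
  T2 -> b
  T3 -> c

CYK table (by increasing span) (cells [i..j] with 1 ≤ i ≤ j ≤ 2 only):
  [1..1]={T3}  "c"  orig:{}
  [2..2]={A,T2}  "b"  orig:{A}
  [1..2]={C}  "cb"

Original NTs in T[1,2] deriving "cb": ["C"]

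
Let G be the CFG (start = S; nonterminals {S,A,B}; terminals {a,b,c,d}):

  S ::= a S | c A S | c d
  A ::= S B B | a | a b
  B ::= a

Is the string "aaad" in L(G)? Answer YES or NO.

Convert to CNF:
  S -> T0 S | T2 T3 | T2 X5
  A -> S X4 | T0 T1 | a
  B -> a
  T0 -> a
  T1 -> b
  T2 -> c
  T3 -> d
  X4 -> B B
  X5 -> A S

CYK table (by increasing span):
  cell(0,0) a: {A,B,T0}  orig:{A,B}
  cell(1,1) a: {A,B,T0}  orig:{A,B}
  cell(2,2) a: {A,B,T0}  orig:{A,B}
  cell(3,3) d: {T3}  orig:{}
  cell(0,1) aa: {X4}  orig:{}
  cell(1,2) aa: {X4}  orig:{}
  cell(2,3) ad: ∅
  cell(0,2) aaa: ∅
  cell(1,3) aad: ∅
  cell(0,3) aaad: ∅

S ∉ T[0,3] ⇒ NO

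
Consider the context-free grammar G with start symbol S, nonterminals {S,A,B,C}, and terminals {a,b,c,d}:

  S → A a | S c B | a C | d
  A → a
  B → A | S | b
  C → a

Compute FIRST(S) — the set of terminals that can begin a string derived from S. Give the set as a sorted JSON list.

FIRST sets, iterate to fixpoint:
round 1:
  A via A→a: +{a}
  B via B→A: +{a}
  B via B→b: +{b}
  C via C→a: +{a}
  S via S→A a: +{a}
  S via S→d: +{d}
  FIRST[S]={a,d}  FIRST[A]={a}  FIRST[B]={a,b}  FIRST[C]={a}
round 2:
  B via B→S: +{d}
  FIRST[S]={a,d}  FIRST[A]={a}  FIRST[B]={a,b,d}  FIRST[C]={a}
round 3: — fixpoint
  FIRST[S]={a,d}  FIRST[A]={a}  FIRST[B]={a,b,d}  FIRST[C]={a}

FIRST(S) = ["a", "d"]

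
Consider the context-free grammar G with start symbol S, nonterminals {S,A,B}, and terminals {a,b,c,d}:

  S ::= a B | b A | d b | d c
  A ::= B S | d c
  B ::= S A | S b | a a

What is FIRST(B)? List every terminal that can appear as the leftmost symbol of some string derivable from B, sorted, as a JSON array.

FIRST iteration:
pass 1:
  A via A→d c: +{d}
  B via B→a a: +{a}
  S via S→a B: +{a}
  S via S→b A: +{b}
  S via S→d b: +{d}
  FIRST[S]={a,b,d}  FIRST[A]={d}  FIRST[B]={a}
pass 2:
  A via A→B S: +{a}
  B via B→S A: +{b,d}
  FIRST[S]={a,b,d}  FIRST[A]={a,d}  FIRST[B]={a,b,d}
pass 3:
  A via A→B S: +{b}
  FIRST[S]={a,b,d}  FIRST[A]={a,b,d}  FIRST[B]={a,b,d}
pass 4: — fixpoint
  FIRST[S]={a,b,d}  FIRST[A]={a,b,d}  FIRST[B]={a,b,d}

FIRST(B) = ["a", "b", "d"]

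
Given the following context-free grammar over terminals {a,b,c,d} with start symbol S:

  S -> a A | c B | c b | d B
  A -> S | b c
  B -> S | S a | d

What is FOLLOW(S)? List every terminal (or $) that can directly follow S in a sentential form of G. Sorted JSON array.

Compute FIRST by fixpoint:
iter 1:
  A via A→b c: +{b}
  B via B→d: +{d}
  S via S→a A: +{a}
  S via S→c B: +{c}
  S via S→d B: +{d}
  S: {a,c,d}  A: {b}  B: {d}
iter 2:
  A via A→S: +{a,c,d}
  B via B→S: +{a,c}
  S: {a,c,d}  A: {a,b,c,d}  B: {a,c,d}
iter 3: — fixpoint
  S: {a,c,d}  A: {a,b,c,d}  B: {a,c,d}

Compute FOLLOW by fixpoint:
initialize: $ ∈ FOLLOW(S)
pass 1:
  B→S a: FOLLOW(S) ⊇ FIRST(a) = {a}; new: +{a}
  S→a A: FOLLOW(A) ⊇ FOLLOW(S) ⊇ {$,a}; new: +{$,a}
  S→c B: FOLLOW(B) ⊇ FOLLOW(S) ⊇ {$,a}; new: +{$,a}
  S: {$,a}  A: {$,a}  B: {$,a}
pass 2: (no change)
  S: {$,a}  A: {$,a}  B: {$,a}

FOLLOW(S) = ["$", "a"]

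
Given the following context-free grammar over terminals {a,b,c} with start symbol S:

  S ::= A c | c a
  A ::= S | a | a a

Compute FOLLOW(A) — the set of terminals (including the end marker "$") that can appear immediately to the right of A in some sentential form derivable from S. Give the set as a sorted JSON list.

FIRST iteration:
[1]
  A via A→a: +{a}
  S via S→A c: +{a}
  S via S→c a: +{c}
  FIRST(S)={a,c}  FIRST(A)={a}
[2]
  A via A→S: +{c}
  FIRST(S)={a,c}  FIRST(A)={a,c}
[3] — fixpoint
  FIRST(S)={a,c}  FIRST(A)={a,c}

FOLLOW sets:
seed FOLLOW(S) with $
round 1:
  S→A c: FOLLOW(A) ⊇ FIRST(c) = {c}; new: +{c}
  S: {$}  A: {c}
round 2:
  A→S: FOLLOW(S) ⊇ FOLLOW(A) ⊇ {c}; new: +{c}
  S: {$,c}  A: {c}
round 3: — fixpoint
  S: {$,c}  A: {c}

FOLLOW(A) = ["c"]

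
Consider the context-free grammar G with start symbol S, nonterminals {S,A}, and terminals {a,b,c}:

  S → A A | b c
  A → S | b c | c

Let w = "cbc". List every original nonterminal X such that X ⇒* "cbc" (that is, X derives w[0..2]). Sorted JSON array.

CNF form of G:
  S -> A A | T0 T1
  A -> A A | T0 T1 | c
  T0 -> b
  T1 -> c

Fill CYK table bottom-up — only the sub-triangle for w[0..2]:
  [0..0]={A,T1}  "c"  orig:{A}
  [1..1]={T0}  "b"  orig:{}
  [2..2]={A,T1}  "c"  orig:{A}
  [0..1]=∅  "cb"
  [1..2]={A,S}  "bc"
  [0..2]={A,S}  "cbc"

Original NTs in T[0,2] deriving "cbc": ["A", "S"]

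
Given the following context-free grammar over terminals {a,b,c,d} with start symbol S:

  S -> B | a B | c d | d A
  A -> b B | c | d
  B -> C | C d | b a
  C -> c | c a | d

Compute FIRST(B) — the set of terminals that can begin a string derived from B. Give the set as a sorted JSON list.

Compute FIRST by fixpoint:
round 1:
  A via A→b B: +{b}
  A via A→c: +{c}
  A via A→d: +{d}
  B via B→b a: +{b}
  C via C→c: +{c}
  C via C→d: +{d}
  S via S→B: +{b}
  S via S→a B: +{a}
  S via S→c d: +{c}
  S via S→d A: +{d}
  FIRST[S]={a,b,c,d}  FIRST[A]={b,c,d}  FIRST[B]={b}  FIRST[C]={c,d}
round 2:
  B via B→C: +{c,d}
  FIRST[S]={a,b,c,d}  FIRST[A]={b,c,d}  FIRST[B]={b,c,d}  FIRST[C]={c,d}
round 3: (stable)
  FIRST[S]={a,b,c,d}  FIRST[A]={b,c,d}  FIRST[B]={b,c,d}  FIRST[C]={c,d}

FIRST(B) = ["b", "c", "d"]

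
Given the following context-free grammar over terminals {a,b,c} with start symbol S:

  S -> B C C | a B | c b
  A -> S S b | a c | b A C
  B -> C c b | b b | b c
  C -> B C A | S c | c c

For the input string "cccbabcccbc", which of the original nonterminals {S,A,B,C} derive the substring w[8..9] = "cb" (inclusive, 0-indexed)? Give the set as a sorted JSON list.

Convert to CNF:
  S -> B X7 | T1 B | T2 T0
  A -> S X3 | T0 X4 | T1 T2
  B -> C X5 | T0 T0 | T0 T2
  C -> B X6 | S T2 | T2 T2
  T0 -> b
  T1 -> a
  T2 -> c
  X3 -> S T0
  X4 -> A C
  X5 -> T2 T0
  X6 -> C A
  X7 -> C C

Fill CYK table bottom-up — only the sub-triangle for w[8..9]:
  [8..8]={T2}  "c"  orig:{}
  [9..9]={T0}  "b"  orig:{}
  [8..9]={S,X5}  "cb"  orig:{S}

Original NTs in T[8,9] deriving "cb": ["S"]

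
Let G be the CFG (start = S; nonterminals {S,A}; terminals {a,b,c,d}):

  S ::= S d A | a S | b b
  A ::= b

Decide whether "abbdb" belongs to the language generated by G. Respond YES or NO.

CNF form of G:
  S -> S X3 | T1 S | T2 T2
  A -> b
  T0 -> d
  T1 -> a
  T2 -> b
  X3 -> T0 A

CYK table (by increasing span):
  T[0,0] 'a' = {T1}  orig:{}
  T[1,1] 'b' = {A,T2}  orig:{A}
  T[2,2] 'b' = {A,T2}  orig:{A}
  T[3,3] 'd' = {T0}  orig:{}
  T[4,4] 'b' = {A,T2}  orig:{A}
  T[0,1] 'ab' = ∅
  T[1,2] 'bb' = {S}
  T[2,3] 'bd' = ∅
  T[3,4] 'db' = {X3}  orig:{}
  T[0,2] 'abb' = {S}
  T[1,3] 'bbd' = ∅
  T[2,4] 'bdb' = ∅
  T[0,3] 'abbd' = ∅
  T[1,4] 'bbdb' = {S}
  T[0,4] 'abbdb' = {S}

S ∈ T[0,4] ⇒ YES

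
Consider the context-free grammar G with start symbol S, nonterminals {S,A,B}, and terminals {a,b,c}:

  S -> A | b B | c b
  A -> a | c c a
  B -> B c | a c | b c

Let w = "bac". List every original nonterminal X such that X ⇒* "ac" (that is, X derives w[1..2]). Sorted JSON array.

Convert to CNF:
  S -> T0 T2 | T0 X4 | T2 B | a
  A -> T0 X3 | a
  B -> B T0 | T1 T0 | T2 T0
  T0 -> c
  T1 -> a
  T2 -> b
  X3 -> T0 T1
  X4 -> T0 T1

Fill CYK table bottom-up — only the sub-triangle for w[1..2]:
  T[1,1] 'a' = {A,S,T1}  orig:{A,S}
  T[2,2] 'c' = {T0}  orig:{}
  T[1,2] 'ac' = {B}

Original NTs in T[1,2] deriving "ac": ["B"]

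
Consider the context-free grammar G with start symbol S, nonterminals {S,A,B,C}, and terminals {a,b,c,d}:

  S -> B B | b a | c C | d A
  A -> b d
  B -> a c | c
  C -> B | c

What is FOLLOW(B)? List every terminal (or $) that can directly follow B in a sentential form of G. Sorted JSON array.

Compute FIRST by fixpoint:
round 1:
  A via A→b d: +{b}
  B via B→a c: +{a}
  B via B→c: +{c}
  C via C→B: +{a,c}
  S via S→B B: +{a,c}
  S via S→b a: +{b}
  S via S→d A: +{d}
  FIRST(S)={a,b,c,d}  FIRST(A)={b}  FIRST(B)={a,c}  FIRST(C)={a,c}
round 2: (no change)
  FIRST(S)={a,b,c,d}  FIRST(A)={b}  FIRST(B)={a,c}  FIRST(C)={a,c}

FOLLOW iteration:
seed FOLLOW(S) with $
[1]
  S→B B: FOLLOW(B) ⊇ FIRST(B) = {a,c}; new: +{a,c}
  S→B B: FOLLOW(B) ⊇ FOLLOW(S) ⊇ {$}; new: +{$}
  S→c C: FOLLOW(C) ⊇ FOLLOW(S) ⊇ {$}; new: +{$}
  S→d A: FOLLOW(A) ⊇ FOLLOW(S) ⊇ {$}; new: +{$}
  S: {$}  A: {$}  B: {$,a,c}  C: {$}
[2] — fixpoint
  S: {$}  A: {$}  B: {$,a,c}  C: {$}

FOLLOW(B) = ["$", "a", "c"]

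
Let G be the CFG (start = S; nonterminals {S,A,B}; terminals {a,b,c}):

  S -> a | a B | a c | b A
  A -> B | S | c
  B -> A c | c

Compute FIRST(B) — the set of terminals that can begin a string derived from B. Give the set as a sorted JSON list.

FIRST sets, iterate to fixpoint:
[1]
  A via A→c: +{c}
  B via B→A c: +{c}
  S via S→a: +{a}
  S via S→b A: +{b}
  S: {a,b}  A: {c}  B: {c}
[2]
  A via A→S: +{a,b}
  B via B→A c: +{a,b}
  S: {a,b}  A: {a,b,c}  B: {a,b,c}
[3] — fixpoint
  S: {a,b}  A: {a,b,c}  B: {a,b,c}

FIRST(B) = ["a", "b", "c"]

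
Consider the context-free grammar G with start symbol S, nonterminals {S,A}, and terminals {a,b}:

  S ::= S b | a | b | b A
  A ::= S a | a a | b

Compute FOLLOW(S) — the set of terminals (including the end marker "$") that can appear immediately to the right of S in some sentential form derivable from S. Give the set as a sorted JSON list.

Compute FIRST by fixpoint:
iter 1:
  A via A→a a: +{a}
  A via A→b: +{b}
  S via S→a: +{a}
  S via S→b: +{b}
  S: {a,b}  A: {a,b}
iter 2: — fixpoint
  S: {a,b}  A: {a,b}

Compute FOLLOW by fixpoint:
seed FOLLOW(S) with $
pass 1:
  A→S a: FOLLOW(S) ⊇ FIRST(a) = {a}; new: +{a}
  S→S b: FOLLOW(S) ⊇ FIRST(b) = {b}; new: +{b}
  S→b A: FOLLOW(A) ⊇ FOLLOW(S) ⊇ {$,a,b}; new: +{$,a,b}
  S: {$,a,b}  A: {$,a,b}
pass 2: done
  S: {$,a,b}  A: {$,a,b}

FOLLOW(S) = ["$", "a", "b"]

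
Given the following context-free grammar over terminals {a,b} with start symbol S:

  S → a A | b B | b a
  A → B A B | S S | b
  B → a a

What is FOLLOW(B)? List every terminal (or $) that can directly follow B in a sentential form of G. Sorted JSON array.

FIRST iteration:
pass 1:
  A via A→b: +{b}
  B via B→a a: +{a}
  S via S→a A: +{a}
  S via S→b B: +{b}
  FIRST(S)={a,b}  FIRST(A)={b}  FIRST(B)={a}
pass 2:
  A via A→B A B: +{a}
  FIRST(S)={a,b}  FIRST(A)={a,b}  FIRST(B)={a}
pass 3: (stable)
  FIRST(S)={a,b}  FIRST(A)={a,b}  FIRST(B)={a}

FOLLOW sets:
FOLLOW(S) := {$}
iter 1:
  A→B A B: FOLLOW(B) ⊇ FIRST(A) = {a,b}; new: +{a,b}
  A→B A B: FOLLOW(A) ⊇ FIRST(B) = {a}; new: +{a}
  A→S S: FOLLOW(S) ⊇ FIRST(S) = {a,b}; new: +{a,b}
  S→a A: FOLLOW(A) ⊇ FOLLOW(S) ⊇ {$,a,b}; new: +{$,b}
  S→b B: FOLLOW(B) ⊇ FOLLOW(S) ⊇ {$,a,b}; new: +{$}
  FOLLOW[S]={$,a,b}  FOLLOW[A]={$,a,b}  FOLLOW[B]={$,a,b}
iter 2: (stable)
  FOLLOW[S]={$,a,b}  FOLLOW[A]={$,a,b}  FOLLOW[B]={$,a,b}

FOLLOW(B) = ["$", "a", "b"]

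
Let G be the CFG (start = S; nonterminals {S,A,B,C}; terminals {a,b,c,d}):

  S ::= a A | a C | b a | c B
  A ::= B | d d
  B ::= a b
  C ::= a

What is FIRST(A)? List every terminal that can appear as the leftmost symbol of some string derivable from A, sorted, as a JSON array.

FIRST iteration:
[1]
  A via A→d d: +{d}
  B via B→a b: +{a}
  C via C→a: +{a}
  S via S→a A: +{a}
  S via S→b a: +{b}
  S via S→c B: +{c}
  S: {a,b,c}  A: {d}  B: {a}  C: {a}
[2]
  A via A→B: +{a}
  S: {a,b,c}  A: {a,d}  B: {a}  C: {a}
[3] (stable)
  S: {a,b,c}  A: {a,d}  B: {a}  C: {a}

FIRST(A) = ["a", "d"]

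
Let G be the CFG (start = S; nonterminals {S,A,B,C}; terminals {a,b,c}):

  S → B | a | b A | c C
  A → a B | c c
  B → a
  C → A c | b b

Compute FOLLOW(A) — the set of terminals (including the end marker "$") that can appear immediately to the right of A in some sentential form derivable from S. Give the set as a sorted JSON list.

FIRST iteration:
round 1:
  A via A→a B: +{a}
  A via A→c c: +{c}
  B via B→a: +{a}
  C via C→A c: +{a,c}
  C via C→b b: +{b}
  S via S→B: +{a}
  S via S→b A: +{b}
  S via S→c C: +{c}
  S: {a,b,c}  A: {a,c}  B: {a}  C: {a,b,c}
round 2: (no change)
  S: {a,b,c}  A: {a,c}  B: {a}  C: {a,b,c}

FOLLOW iteration:
FOLLOW(S) := {$}
round 1:
  C→A c: FOLLOW(A) ⊇ FIRST(c) = {c}; new: +{c}
  S→B: FOLLOW(B) ⊇ FOLLOW(S) ⊇ {$}; new: +{$}
  S→b A: FOLLOW(A) ⊇ FOLLOW(S) ⊇ {$}; new: +{$}
  S→c C: FOLLOW(C) ⊇ FOLLOW(S) ⊇ {$}; new: +{$}
  FOLLOW[S]={$}  FOLLOW[A]={$,c}  FOLLOW[B]={$}  FOLLOW[C]={$}
round 2:
  A→a B: FOLLOW(B) ⊇ FOLLOW(A) ⊇ {$,c}; new: +{c}
  FOLLOW[S]={$}  FOLLOW[A]={$,c}  FOLLOW[B]={$,c}  FOLLOW[C]={$}
round 3: (stable)
  FOLLOW[S]={$}  FOLLOW[A]={$,c}  FOLLOW[B]={$,c}  FOLLOW[C]={$}

FOLLOW(A) = ["$", "c"]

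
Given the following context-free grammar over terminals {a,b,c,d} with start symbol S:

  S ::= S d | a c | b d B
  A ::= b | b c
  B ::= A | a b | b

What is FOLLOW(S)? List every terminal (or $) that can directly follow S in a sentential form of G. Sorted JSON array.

FIRST iteration:
round 1:
  A via A→b: +{b}
  B via B→A: +{b}
  B via B→a b: +{a}
  S via S→a c: +{a}
  S via S→b d B: +{b}
  S: {a,b}  A: {b}  B: {a,b}
round 2: (stable)
  S: {a,b}  A: {b}  B: {a,b}

Compute FOLLOW by fixpoint:
seed FOLLOW(S) with $
pass 1:
  S→S d: FOLLOW(S) ⊇ FIRST(d) = {d}; new: +{d}
  S→b d B: FOLLOW(B) ⊇ FOLLOW(S) ⊇ {$,d}; new: +{$,d}
  S: {$,d}  A: {}  B: {$,d}
pass 2:
  B→A: FOLLOW(A) ⊇ FOLLOW(B) ⊇ {$,d}; new: +{$,d}
  S: {$,d}  A: {$,d}  B: {$,d}
pass 3: (stable)
  S: {$,d}  A: {$,d}  B: {$,d}

FOLLOW(S) = ["$", "d"]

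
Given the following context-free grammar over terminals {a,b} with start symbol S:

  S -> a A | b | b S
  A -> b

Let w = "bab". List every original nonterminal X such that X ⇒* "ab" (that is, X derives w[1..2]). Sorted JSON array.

Convert to CNF:
  S -> T0 A | T1 S | b
  A -> b
  T0 -> a
  T1 -> b

CYK fill, restricted to cells inside w[1..2]:
  T[1,1] 'a' = {T0}  orig:{}
  T[2,2] 'b' = {A,S,T1}  orig:{A,S}
  T[1,2] 'ab' = {S}

Original NTs in T[1,2] deriving "ab": ["S"]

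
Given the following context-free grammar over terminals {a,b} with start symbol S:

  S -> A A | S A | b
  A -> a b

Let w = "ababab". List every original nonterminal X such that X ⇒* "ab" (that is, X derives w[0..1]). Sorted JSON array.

CNF form of G:
  S -> A A | S A | b
  A -> T0 T1
  T0 -> a
  T1 -> b

Fill CYK table bottom-up — only the sub-triangle for w[0..1]:
  [0..0]={T0}  "a"  orig:{}
  [1..1]={S,T1}  "b"  orig:{S}
  [0..1]={A}  "ab"

Original NTs in T[0,1] deriving "ab": ["A"]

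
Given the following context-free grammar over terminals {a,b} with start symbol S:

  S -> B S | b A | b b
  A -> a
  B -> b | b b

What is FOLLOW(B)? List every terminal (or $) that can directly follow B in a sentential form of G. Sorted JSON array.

FIRST iteration:
iter 1:
  A via A→a: +{a}
  B via B→b: +{b}
  S via S→B S: +{b}
  FIRST[S]={b}  FIRST[A]={a}  FIRST[B]={b}
iter 2: (stable)
  FIRST[S]={b}  FIRST[A]={a}  FIRST[B]={b}

FOLLOW iteration:
seed FOLLOW(S) with $
iter 1:
  S→B S: FOLLOW(B) ⊇ FIRST(S) = {b}; new: +{b}
  S→b A: FOLLOW(A) ⊇ FOLLOW(S) ⊇ {$}; new: +{$}
  FOLLOW[S]={$}  FOLLOW[A]={$}  FOLLOW[B]={b}
iter 2: (no change)
  FOLLOW[S]={$}  FOLLOW[A]={$}  FOLLOW[B]={b}

FOLLOW(B) = ["b"]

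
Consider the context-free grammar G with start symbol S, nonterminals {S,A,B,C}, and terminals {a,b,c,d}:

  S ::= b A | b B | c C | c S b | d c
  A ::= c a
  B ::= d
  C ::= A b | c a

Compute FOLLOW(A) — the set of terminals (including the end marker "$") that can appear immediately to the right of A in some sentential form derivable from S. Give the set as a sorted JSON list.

FIRST iteration:
round 1:
  A via A→c a: +{c}
  B via B→d: +{d}
  C via C→A b: +{c}
  S via S→b A: +{b}
  S via S→c C: +{c}
  S via S→d c: +{d}
  FIRST(S)={b,c,d}  FIRST(A)={c}  FIRST(B)={d}  FIRST(C)={c}
round 2: (stable)
  FIRST(S)={b,c,d}  FIRST(A)={c}  FIRST(B)={d}  FIRST(C)={c}

FOLLOW sets:
seed FOLLOW(S) with $
pass 1:
  C→A b: FOLLOW(A) ⊇ FIRST(b) = {b}; new: +{b}
  S→b A: FOLLOW(A) ⊇ FOLLOW(S) ⊇ {$}; new: +{$}
  S→b B: FOLLOW(B) ⊇ FOLLOW(S) ⊇ {$}; new: +{$}
  S→c C: FOLLOW(C) ⊇ FOLLOW(S) ⊇ {$}; new: +{$}
  S→c S b: FOLLOW(S) ⊇ FIRST(b) = {b}; new: +{b}
  S: {$,b}  A: {$,b}  B: {$}  C: {$}
pass 2:
  S→b B: FOLLOW(B) ⊇ FOLLOW(S) ⊇ {$,b}; new: +{b}
  S→c C: FOLLOW(C) ⊇ FOLLOW(S) ⊇ {$,b}; new: +{b}
  S: {$,b}  A: {$,b}  B: {$,b}  C: {$,b}
pass 3: done
  S: {$,b}  A: {$,b}  B: {$,b}  C: {$,b}

FOLLOW(A) = ["$", "b"]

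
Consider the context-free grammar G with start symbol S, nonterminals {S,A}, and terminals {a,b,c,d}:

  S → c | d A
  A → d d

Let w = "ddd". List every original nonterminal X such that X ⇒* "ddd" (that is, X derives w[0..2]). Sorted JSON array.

Convert to CNF:
  S -> T0 A | c
  A -> T0 T0
  T0 -> d

CYK table (by increasing span), restricted to cells inside w[0..2]:
  T[0,0] 'd' = {T0}  orig:{}
  T[1,1] 'd' = {T0}  orig:{}
  T[2,2] 'd' = {T0}  orig:{}
  T[0,1] 'dd' = {A}
  T[1,2] 'dd' = {A}
  T[0,2] 'ddd' = {S}

Original NTs in T[0,2] deriving "ddd": ["S"]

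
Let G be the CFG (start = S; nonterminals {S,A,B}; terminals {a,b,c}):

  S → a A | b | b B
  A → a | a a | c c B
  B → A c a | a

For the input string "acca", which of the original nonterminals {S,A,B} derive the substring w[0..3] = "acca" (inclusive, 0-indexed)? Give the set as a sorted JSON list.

CNF form of G:
  S -> T0 A | T2 B | b
  A -> T0 T0 | T1 X3 | a
  B -> A X4 | a
  T0 -> a
  T1 -> c
  T2 -> b
  X3 -> T1 B
  X4 -> T1 T0

CYK fill (cells [i..j] with 0 ≤ i ≤ j ≤ 3 only):
  [0..0]={A,B,T0}  "a"  orig:{A,B}
  [1..1]={T1}  "c"  orig:{}
  [2..2]={T1}  "c"  orig:{}
  [3..3]={A,B,T0}  "a"  orig:{A,B}
  [0..1]=∅  "ac"
  [1..2]=∅  "cc"
  [2..3]={X3,X4}  "ca"  orig:{}
  [0..2]=∅  "acc"
  [1..3]={A}  "cca"
  [0..3]={S}  "acca"

Original NTs in T[0,3] deriving "acca": ["S"]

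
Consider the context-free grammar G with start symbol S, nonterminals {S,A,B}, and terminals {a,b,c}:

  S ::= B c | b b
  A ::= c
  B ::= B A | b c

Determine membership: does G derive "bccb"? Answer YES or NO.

Convert to CNF:
  S -> B T1 | T0 T0
  A -> c
  B -> B A | T0 T1
  T0 -> b
  T1 -> c

CYK table (by increasing span):
  [0..0]={T0}  "b"  orig:{}
  [1..1]={A,T1}  "c"  orig:{A}
  [2..2]={A,T1}  "c"  orig:{A}
  [3..3]={T0}  "b"  orig:{}
  [0..1]={B}  "bc"
  [1..2]=∅  "cc"
  [2..3]=∅  "cb"
  [0..2]={B,S}  "bcc"
  [1..3]=∅  "ccb"
  [0..3]=∅  "bccb"

S ∉ T[0,3] ⇒ NO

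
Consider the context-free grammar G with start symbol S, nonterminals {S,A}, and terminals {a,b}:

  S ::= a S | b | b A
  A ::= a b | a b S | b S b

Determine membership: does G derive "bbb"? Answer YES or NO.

Convert to CNF:
  S -> T0 S | T1 A | b
  A -> T0 T1 | T0 X2 | T1 X3
  T0 -> a
  T1 -> b
  X2 -> T1 S
  X3 -> S T1

CYK fill:
  cell(0,0) b: {S,T1}  orig:{S}
  cell(1,1) b: {S,T1}  orig:{S}
  cell(2,2) b: {S,T1}  orig:{S}
  cell(0,1) bb: {X2,X3}  orig:{}
  cell(1,2) bb: {X2,X3}  orig:{}
  cell(0,2) bbb: {A}

S ∉ T[0,2] ⇒ NO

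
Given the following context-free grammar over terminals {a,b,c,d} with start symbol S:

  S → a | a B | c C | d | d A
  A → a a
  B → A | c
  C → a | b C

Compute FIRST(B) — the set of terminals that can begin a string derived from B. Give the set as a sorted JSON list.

FIRST iteration:
iter 1:
  A via A→a a: +{a}
  B via B→A: +{a}
  B via B→c: +{c}
  C via C→a: +{a}
  C via C→b C: +{b}
  S via S→a: +{a}
  S via S→c C: +{c}
  S via S→d: +{d}
  FIRST[S]={a,c,d}  FIRST[A]={a}  FIRST[B]={a,c}  FIRST[C]={a,b}
iter 2: done
  FIRST[S]={a,c,d}  FIRST[A]={a}  FIRST[B]={a,c}  FIRST[C]={a,b}

FIRST(B) = ["a", "c"]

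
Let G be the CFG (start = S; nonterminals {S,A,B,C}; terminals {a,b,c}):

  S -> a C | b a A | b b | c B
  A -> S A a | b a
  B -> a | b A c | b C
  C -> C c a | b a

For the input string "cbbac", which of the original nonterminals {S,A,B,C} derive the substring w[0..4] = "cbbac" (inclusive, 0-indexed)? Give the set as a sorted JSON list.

CNF form of G:
  S -> T0 C | T1 T1 | T1 X6 | T2 B
  A -> S X3 | T1 T0
  B -> T1 C | T1 X4 | a
  C -> C X5 | T1 T0
  T0 -> a
  T1 -> b
  T2 -> c
  X3 -> A T0
  X4 -> A T2
  X5 -> T2 T0
  X6 -> T0 A

CYK table (by increasing span), restricted to cells inside w[0..4]:
  cell(0,0) c: {T2}  orig:{}
  cell(1,1) b: {T1}  orig:{}
  cell(2,2) b: {T1}  orig:{}
  cell(3,3) a: {B,T0}  orig:{B}
  cell(4,4) c: {T2}  orig:{}
  cell(0,1) cb: ∅
  cell(1,2) bb: {S}
  cell(2,3) ba: {A,C}
  cell(3,4) ac: ∅
  cell(0,2) cbb: ∅
  cell(1,3) bba: {B}
  cell(2,4) bac: {X4}  orig:{}
  cell(0,3) cbba: {S}
  cell(1,4) bbac: {B}
  cell(0,4) cbbac: {S}

Original NTs in T[0,4] deriving "cbbac": ["S"]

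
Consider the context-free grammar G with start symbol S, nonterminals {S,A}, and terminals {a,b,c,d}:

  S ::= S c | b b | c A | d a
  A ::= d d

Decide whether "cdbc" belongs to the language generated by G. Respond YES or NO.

CNF form of G:
  S -> S T1 | T0 T3 | T1 A | T2 T2
  A -> T0 T0
  T0 -> d
  T1 -> c
  T2 -> b
  T3 -> a

Fill CYK table bottom-up:
  [0..0]={T1}  "c"  orig:{}
  [1..1]={T0}  "d"  orig:{}
  [2..2]={T2}  "b"  orig:{}
  [3..3]={T1}  "c"  orig:{}
  [0..1]=∅  "cd"
  [1..2]=∅  "db"
  [2..3]=∅  "bc"
  [0..2]=∅  "cdb"
  [1..3]=∅  "dbc"
  [0..3]=∅  "cdbc"

S ∉ T[0,3] ⇒ NO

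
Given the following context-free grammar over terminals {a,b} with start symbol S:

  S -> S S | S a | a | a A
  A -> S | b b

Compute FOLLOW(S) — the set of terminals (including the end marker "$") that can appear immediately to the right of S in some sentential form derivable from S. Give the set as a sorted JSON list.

Compute FIRST by fixpoint:
iter 1:
  A via A→b b: +{b}
  S via S→a: +{a}
  FIRST(S)={a}  FIRST(A)={b}
iter 2:
  A via A→S: +{a}
  FIRST(S)={a}  FIRST(A)={a,b}
iter 3: — fixpoint
  FIRST(S)={a}  FIRST(A)={a,b}

Compute FOLLOW by fixpoint:
initialize: $ ∈ FOLLOW(S)
iter 1:
  S→S S: FOLLOW(S) ⊇ FIRST(S) = {a}; new: +{a}
  S→a A: FOLLOW(A) ⊇ FOLLOW(S) ⊇ {$,a}; new: +{$,a}
  S: {$,a}  A: {$,a}
iter 2: (stable)
  S: {$,a}  A: {$,a}

FOLLOW(S) = ["$", "a"]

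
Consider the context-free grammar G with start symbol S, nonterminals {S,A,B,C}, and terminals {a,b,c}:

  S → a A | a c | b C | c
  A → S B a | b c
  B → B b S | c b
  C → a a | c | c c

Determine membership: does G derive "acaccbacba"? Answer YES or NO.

CNF form of G:
  S -> T0 A | T0 T2 | T1 C | c
  A -> S X3 | T1 T2
  B -> B X4 | T2 T1
  C -> T0 T0 | T2 T2 | c
  T0 -> a
  T1 -> b
  T2 -> c
  X3 -> B T0
  X4 -> T1 S

Fill CYK table bottom-up:
  T[0,0] 'a' = {T0}  orig:{}
  T[1,1] 'c' = {C,S,T2}  orig:{C,S}
  T[2,2] 'a' = {T0}  orig:{}
  T[3,3] 'c' = {C,S,T2}  orig:{C,S}
  T[4,4] 'c' = {C,S,T2}  orig:{C,S}
  T[5,5] 'b' = {T1}  orig:{}
  T[6,6] 'a' = {T0}  orig:{}
  T[7,7] 'c' = {C,S,T2}  orig:{C,S}
  T[8,8] 'b' = {T1}  orig:{}
  T[9,9] 'a' = {T0}  orig:{}
  T[0,1] 'ac' = {S}
  T[1,2] 'ca' = ∅
  T[2,3] 'ac' = {S}
  T[3,4] 'cc' = {C}
  T[4,5] 'cb' = {B}
  T[5,6] 'ba' = ∅
  T[6,7] 'ac' = {S}
  T[7,8] 'cb' = {B}
  T[8,9] 'ba' = ∅
  T[0,2] 'aca' = ∅
  T[1,3] 'cac' = ∅
  T[2,4] 'acc' = ∅
  T[3,5] 'ccb' = ∅
  T[4,6] 'cba' = {X3}  orig:{}
  T[5,7] 'bac' = {X4}  orig:{}
  T[6,8] 'acb' = ∅
  T[7,9] 'cba' = {X3}  orig:{}
  T[0,3] 'acac' = ∅
  T[1,4] 'cacc' = ∅
  T[2,5] 'accb' = ∅
  T[3,6] 'ccba' = {A}
  T[4,7] 'cbac' = ∅
  T[5,8] 'bacb' = ∅
  T[6,9] 'acba' = ∅
  T[0,4] 'acacc' = ∅
  T[1,5] 'caccb' = ∅
  T[2,6] 'accba' = {A,S}
  T[3,7] 'ccbac' = ∅
  T[4,8] 'cbacb' = ∅
  T[5,9] 'bacba' = ∅
  T[0,5] 'acaccb' = ∅
  T[1,6] 'caccba' = ∅
  T[2,7] 'accbac' = ∅
  T[3,8] 'ccbacb' = ∅
  T[4,9] 'cbacba' = ∅
  T[0,6] 'acaccba' = ∅
  T[1,7] 'caccbac' = ∅
  T[2,8] 'accbacb' = ∅
  T[3,9] 'ccbacba' = ∅
  T[0,7] 'acaccbac' = ∅
  T[1,8] 'caccbacb' = ∅
  T[2,9] 'accbacba' = {A}
  T[0,8] 'acaccbacb' = ∅
  T[1,9] 'caccbacba' = ∅
  T[0,9] 'acaccbacba' = ∅

S ∉ T[0,9] ⇒ NO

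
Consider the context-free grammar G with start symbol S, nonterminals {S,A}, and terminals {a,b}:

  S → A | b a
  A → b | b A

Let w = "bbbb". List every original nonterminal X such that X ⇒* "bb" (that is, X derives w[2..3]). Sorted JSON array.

CNF form of G:
  S -> T0 A | T0 T1 | b
  A -> T0 A | b
  T0 -> b
  T1 -> a

CYK table (by increasing span), restricted to cells inside w[2..3]:
  T[2,2] 'b' = {A,S,T0}  orig:{A,S}
  T[3,3] 'b' = {A,S,T0}  orig:{A,S}
  T[2,3] 'bb' = {A,S}

Original NTs in T[2,3] deriving "bb": ["A", "S"]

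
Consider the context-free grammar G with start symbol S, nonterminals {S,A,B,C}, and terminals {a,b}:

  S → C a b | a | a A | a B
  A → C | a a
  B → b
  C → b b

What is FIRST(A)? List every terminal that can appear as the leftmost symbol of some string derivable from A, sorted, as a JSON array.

FIRST sets, iterate to fixpoint:
round 1:
  A via A→a a: +{a}
  B via B→b: +{b}
  C via C→b b: +{b}
  S via S→C a b: +{b}
  S via S→a: +{a}
  FIRST[S]={a,b}  FIRST[A]={a}  FIRST[B]={b}  FIRST[C]={b}
round 2:
  A via A→C: +{b}
  FIRST[S]={a,b}  FIRST[A]={a,b}  FIRST[B]={b}  FIRST[C]={b}
round 3: done
  FIRST[S]={a,b}  FIRST[A]={a,b}  FIRST[B]={b}  FIRST[C]={b}

FIRST(A) = ["a", "b"]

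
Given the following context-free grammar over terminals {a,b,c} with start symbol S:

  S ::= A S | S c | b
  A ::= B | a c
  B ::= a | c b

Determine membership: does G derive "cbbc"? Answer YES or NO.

Convert to CNF:
  S -> A S | S T1 | b
  A -> T0 T1 | T1 T2 | a
  B -> T1 T2 | a
  T0 -> a
  T1 -> c
  T2 -> b

CYK table (by increasing span):
  T[0,0] 'c' = {T1}  orig:{}
  T[1,1] 'b' = {S,T2}  orig:{S}
  T[2,2] 'b' = {S,T2}  orig:{S}
  T[3,3] 'c' = {T1}  orig:{}
  T[0,1] 'cb' = {A,B}
  T[1,2] 'bb' = ∅
  T[2,3] 'bc' = {S}
  T[0,2] 'cbb' = {S}
  T[1,3] 'bbc' = ∅
  T[0,3] 'cbbc' = {S}

S ∈ T[0,3] ⇒ YES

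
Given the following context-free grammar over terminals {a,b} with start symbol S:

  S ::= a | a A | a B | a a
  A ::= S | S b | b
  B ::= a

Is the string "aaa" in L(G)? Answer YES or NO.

Convert to CNF:
  S -> T1 A | T1 B | T1 T1 | a
  A -> S T0 | T1 A | T1 B | T1 T1 | a | b
  B -> a
  T0 -> b
  T1 -> a

Fill CYK table bottom-up:
  [0..0]={A,B,S,T1}  "a"  orig:{A,B,S}
  [1..1]={A,B,S,T1}  "a"  orig:{A,B,S}
  [2..2]={A,B,S,T1}  "a"  orig:{A,B,S}
  [0..1]={A,S}  "aa"
  [1..2]={A,S}  "aa"
  [0..2]={A,S}  "aaa"

S ∈ T[0,2] ⇒ YES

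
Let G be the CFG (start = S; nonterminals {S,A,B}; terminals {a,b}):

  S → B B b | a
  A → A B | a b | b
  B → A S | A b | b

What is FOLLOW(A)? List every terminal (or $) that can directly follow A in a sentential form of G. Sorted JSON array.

Compute FIRST by fixpoint:
pass 1:
  A via A→a b: +{a}
  A via A→b: +{b}
  B via B→A S: +{a,b}
  S via S→B B b: +{a,b}
  FIRST(S)={a,b}  FIRST(A)={a,b}  FIRST(B)={a,b}
pass 2: done
  FIRST(S)={a,b}  FIRST(A)={a,b}  FIRST(B)={a,b}

FOLLOW iteration:
initialize: $ ∈ FOLLOW(S)
round 1:
  A→A B: FOLLOW(A) ⊇ FIRST(B) = {a,b}; new: +{a,b}
  A→A B: FOLLOW(B) ⊇ FOLLOW(A) ⊇ {a,b}; new: +{a,b}
  B→A S: FOLLOW(S) ⊇ FOLLOW(B) ⊇ {a,b}; new: +{a,b}
  FOLLOW(S)={$,a,b}  FOLLOW(A)={a,b}  FOLLOW(B)={a,b}
round 2: (no change)
  FOLLOW(S)={$,a,b}  FOLLOW(A)={a,b}  FOLLOW(B)={a,b}

FOLLOW(A) = ["a", "b"]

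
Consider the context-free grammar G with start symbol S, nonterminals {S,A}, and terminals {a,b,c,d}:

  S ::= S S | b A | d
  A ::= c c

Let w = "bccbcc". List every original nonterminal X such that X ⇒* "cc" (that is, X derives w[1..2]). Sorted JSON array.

CNF form of G:
  S -> S S | T1 A | d
  A -> T0 T0
  T0 -> c
  T1 -> b

CYK table (by increasing span) — only the sub-triangle for w[1..2]:
  [1..1]={T0}  "c"  orig:{}
  [2..2]={T0}  "c"  orig:{}
  [1..2]={A}  "cc"

Original NTs in T[1,2] deriving "cc": ["A"]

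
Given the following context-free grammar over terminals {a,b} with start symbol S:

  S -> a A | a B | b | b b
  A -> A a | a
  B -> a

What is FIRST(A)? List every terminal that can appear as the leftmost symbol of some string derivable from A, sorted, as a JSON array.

FIRST iteration:
pass 1:
  A via A→a: +{a}
  B via B→a: +{a}
  S via S→a A: +{a}
  S via S→b: +{b}
  S: {a,b}  A: {a}  B: {a}
pass 2: (stable)
  S: {a,b}  A: {a}  B: {a}

FIRST(A) = ["a"]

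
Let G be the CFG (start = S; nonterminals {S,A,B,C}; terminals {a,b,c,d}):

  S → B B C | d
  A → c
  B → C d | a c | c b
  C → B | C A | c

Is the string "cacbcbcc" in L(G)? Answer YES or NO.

Convert to CNF:
  S -> B X4 | d
  A -> c
  B -> C T0 | T1 T2 | T2 T3
  C -> C A | C T0 | T1 T2 | T2 T3 | c
  T0 -> d
  T1 -> a
  T2 -> c
  T3 -> b
  X4 -> B C

CYK table (by increasing span):
  T[0,0] 'c' = {A,C,T2}  orig:{A,C}
  T[1,1] 'a' = {T1}  orig:{}
  T[2,2] 'c' = {A,C,T2}  orig:{A,C}
  T[3,3] 'b' = {T3}  orig:{}
  T[4,4] 'c' = {A,C,T2}  orig:{A,C}
  T[5,5] 'b' = {T3}  orig:{}
  T[6,6] 'c' = {A,C,T2}  orig:{A,C}
  T[7,7] 'c' = {A,C,T2}  orig:{A,C}
  T[0,1] 'ca' = ∅
  T[1,2] 'ac' = {B,C}
  T[2,3] 'cb' = {B,C}
  T[3,4] 'bc' = ∅
  T[4,5] 'cb' = {B,C}
  T[5,6] 'bc' = ∅
  T[6,7] 'cc' = {C}
  T[0,2] 'cac' = ∅
  T[1,3] 'acb' = ∅
  T[2,4] 'cbc' = {C,X4}  orig:{C}
  T[3,5] 'bcb' = ∅
  T[4,6] 'cbc' = {C,X4}  orig:{C}
  T[5,7] 'bcc' = ∅
  T[0,3] 'cacb' = ∅
  T[1,4] 'acbc' = ∅
  T[2,5] 'cbcb' = {X4}  orig:{}
  T[3,6] 'bcbc' = ∅
  T[4,7] 'cbcc' = {C,X4}  orig:{C}
  T[0,4] 'cacbc' = ∅
  T[1,5] 'acbcb' = ∅
  T[2,6] 'cbcbc' = {S,X4}  orig:{S}
  T[3,7] 'bcbcc' = ∅
  T[0,5] 'cacbcb' = ∅
  T[1,6] 'acbcbc' = ∅
  T[2,7] 'cbcbcc' = {S,X4}  orig:{S}
  T[0,6] 'cacbcbc' = ∅
  T[1,7] 'acbcbcc' = ∅
  T[0,7] 'cacbcbcc' = ∅

S ∉ T[0,7] ⇒ NO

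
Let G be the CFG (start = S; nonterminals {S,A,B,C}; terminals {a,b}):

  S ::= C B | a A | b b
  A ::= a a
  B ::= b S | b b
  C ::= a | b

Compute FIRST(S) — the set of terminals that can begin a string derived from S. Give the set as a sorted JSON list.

FIRST sets, iterate to fixpoint:
[1]
  A via A→a a: +{a}
  B via B→b S: +{b}
  C via C→a: +{a}
  C via C→b: +{b}
  S via S→C B: +{a,b}
  S: {a,b}  A: {a}  B: {b}  C: {a,b}
[2] (no change)
  S: {a,b}  A: {a}  B: {b}  C: {a,b}

FIRST(S) = ["a", "b"]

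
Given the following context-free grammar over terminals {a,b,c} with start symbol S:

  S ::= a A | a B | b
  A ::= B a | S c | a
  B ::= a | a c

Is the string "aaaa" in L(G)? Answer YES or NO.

Convert to CNF:
  S -> T0 A | T0 B | b
  A -> B T0 | S T1 | a
  B -> T0 T1 | a
  T0 -> a
  T1 -> c

Fill CYK table bottom-up:
  T[0,0] 'a' = {A,B,T0}  orig:{A,B}
  T[1,1] 'a' = {A,B,T0}  orig:{A,B}
  T[2,2] 'a' = {A,B,T0}  orig:{A,B}
  T[3,3] 'a' = {A,B,T0}  orig:{A,B}
  T[0,1] 'aa' = {A,S}
  T[1,2] 'aa' = {A,S}
  T[2,3] 'aa' = {A,S}
  T[0,2] 'aaa' = {S}
  T[1,3] 'aaa' = {S}
  T[0,3] 'aaaa' = ∅

S ∉ T[0,3] ⇒ NO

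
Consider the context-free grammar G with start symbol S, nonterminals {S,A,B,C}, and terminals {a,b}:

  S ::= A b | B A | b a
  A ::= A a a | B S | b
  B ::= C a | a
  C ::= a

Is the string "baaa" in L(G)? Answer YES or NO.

Convert to CNF:
  S -> A T1 | B A | T1 T0
  A -> A X2 | B S | b
  B -> C T0 | a
  C -> a
  T0 -> a
  T1 -> b
  X2 -> T0 T0

CYK fill:
  T[0,0] 'b' = {A,T1}  orig:{A}
  T[1,1] 'a' = {B,C,T0}  orig:{B,C}
  T[2,2] 'a' = {B,C,T0}  orig:{B,C}
  T[3,3] 'a' = {B,C,T0}  orig:{B,C}
  T[0,1] 'ba' = {S}
  T[1,2] 'aa' = {B,X2}  orig:{B}
  T[2,3] 'aa' = {B,X2}  orig:{B}
  T[0,2] 'baa' = {A}
  T[1,3] 'aaa' = ∅
  T[0,3] 'baaa' = ∅

S ∉ T[0,3] ⇒ NO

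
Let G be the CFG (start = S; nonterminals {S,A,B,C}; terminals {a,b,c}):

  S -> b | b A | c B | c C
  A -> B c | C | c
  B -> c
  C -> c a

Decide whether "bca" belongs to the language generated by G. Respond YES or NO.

Convert to CNF:
  S -> T0 B | T0 C | T2 A | b
  A -> B T0 | T0 T1 | c
  B -> c
  C -> T0 T1
  T0 -> c
  T1 -> a
  T2 -> b

Fill CYK table bottom-up:
  cell(0,0) b: {S,T2}  orig:{S}
  cell(1,1) c: {A,B,T0}  orig:{A,B}
  cell(2,2) a: {T1}  orig:{}
  cell(0,1) bc: {S}
  cell(1,2) ca: {A,C}
  cell(0,2) bca: {S}

S ∈ T[0,2] ⇒ YES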